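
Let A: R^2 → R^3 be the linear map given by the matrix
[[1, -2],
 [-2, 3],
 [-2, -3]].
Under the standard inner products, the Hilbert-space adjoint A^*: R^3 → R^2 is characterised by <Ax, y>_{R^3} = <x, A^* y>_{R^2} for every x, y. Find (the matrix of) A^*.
A^* = A^T =
[[1, -2, -2],
 [-2, 3, -3]]

For real matrices with standard dot products, the defining identity <Ax, y> = <x, A^* y> gives (Ax)^T y = x^T (A^*) y, i.e. x^T A^T y = x^T (A^*) y. Since this holds for all x, y, we must have A^* = A^T. Therefore
A^* =
[[1, -2, -2],
 [-2, 3, -3]].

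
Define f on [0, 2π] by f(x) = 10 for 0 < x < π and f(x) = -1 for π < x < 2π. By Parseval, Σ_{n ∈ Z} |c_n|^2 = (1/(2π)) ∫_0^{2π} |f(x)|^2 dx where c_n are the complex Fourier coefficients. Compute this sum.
Σ |c_n|^2 = 101/2

Parseval equates the L^2 energy of f (normalised by 1/(2π)) with the ℓ^2 sum of its Fourier coefficients: (1/(2π)) ∫_0^{2π} |f|^2 = Σ |c_n|^2.
Compute the left side: (1/(2π)) [∫_0^π 10^2 dx + ∫_π^{2π} (-1)^2 dx] = (1/(2π)) · (100π + 1π) = (100 + 1)/2 = 101/2.
So Σ_{n ∈ Z} |c_n|^2 = 101/2.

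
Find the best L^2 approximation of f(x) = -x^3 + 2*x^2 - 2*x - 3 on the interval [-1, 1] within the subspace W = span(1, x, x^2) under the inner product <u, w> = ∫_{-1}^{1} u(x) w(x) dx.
g(x) = 2*x^2 - 13*x/5 - 3

The best approximation g ∈ W is the orthogonal projection of f onto W. Writing g = a_0 + a_1 x + a_2 x^2, the coefficients solve the normal equations G · a = b where
  G_{ij} = <φ_i, φ_j> and b_i = <f, φ_i>, with φ_0 = 1, φ_1 = x, φ_2 = x^2.
G =
  [2, 0, 2/3]
  [0, 2/3, 0]
  [2/3, 0, 2/5],
b = (-14/3, -26/15, -6/5).
Solving gives a_0 = -3, a_1 = -13/5, a_2 = 2, so
  g(x) = 2*x^2 - 13*x/5 - 3.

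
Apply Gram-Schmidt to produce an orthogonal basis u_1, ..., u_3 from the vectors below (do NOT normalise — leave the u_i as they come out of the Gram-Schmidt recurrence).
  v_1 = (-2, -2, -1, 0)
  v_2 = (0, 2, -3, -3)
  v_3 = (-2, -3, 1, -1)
Orthogonal basis:
  u_1 = (-2, -2, -1, 0)
  u_2 = (-2/9, 16/9, -28/9, -3)
  u_3 = (-10/197, -117/197, 254/197, -332/197)

Apply the Gram-Schmidt recurrence
  u_1 = v_1
  u_i = v_i − Σ_{j<i} ((v_i · u_j) / (u_j · u_j)) · u_j.

Step by step this gives:
  u_1 = (-2, -2, -1, 0)
  u_2 = (-2/9, 16/9, -28/9, -3)
  u_3 = (-10/197, -117/197, 254/197, -332/197)

Orthogonality check:
  u_2 · u_1 = 0 (should be 0)
  u_3 · u_1 = 0 (should be 0)
  u_3 · u_2 = 0 (should be 0)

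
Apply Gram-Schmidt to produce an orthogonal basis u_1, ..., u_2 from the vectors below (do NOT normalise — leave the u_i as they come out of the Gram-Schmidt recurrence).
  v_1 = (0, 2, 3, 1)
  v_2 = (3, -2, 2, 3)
Orthogonal basis:
  u_1 = (0, 2, 3, 1)
  u_2 = (3, -19/7, 13/14, 37/14)

Apply the Gram-Schmidt recurrence
  u_1 = v_1
  u_i = v_i − Σ_{j<i} ((v_i · u_j) / (u_j · u_j)) · u_j.

Step by step this gives:
  u_1 = (0, 2, 3, 1)
  u_2 = (3, -19/7, 13/14, 37/14)

Orthogonality check:
  u_2 · u_1 = 0 (should be 0)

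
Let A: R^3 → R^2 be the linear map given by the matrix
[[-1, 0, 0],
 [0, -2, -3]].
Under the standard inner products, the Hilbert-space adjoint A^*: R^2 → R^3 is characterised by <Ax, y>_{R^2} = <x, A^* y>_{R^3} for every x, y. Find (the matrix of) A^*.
A^* = A^T =
[[-1, 0],
 [0, -2],
 [0, -3]]

For real matrices with standard dot products, the defining identity <Ax, y> = <x, A^* y> gives (Ax)^T y = x^T (A^*) y, i.e. x^T A^T y = x^T (A^*) y. Since this holds for all x, y, we must have A^* = A^T. Therefore
A^* =
[[-1, 0],
 [0, -2],
 [0, -3]].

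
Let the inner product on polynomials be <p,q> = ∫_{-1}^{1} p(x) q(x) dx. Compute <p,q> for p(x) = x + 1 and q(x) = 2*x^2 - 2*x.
<p,q> = 0

Expand the product: p(x)·q(x) = 2*x^3 - 2*x.
∫_{-1}^{1} of each monomial x^k gives [2/(k+1) if k even, 0 if k odd]. Integrating term-by-term (or equivalently evaluating the antiderivative F(x) = x^4/2 - x^2 at the endpoints):
  F(1) − F(−1) = -1/2 − (-1/2) = 0.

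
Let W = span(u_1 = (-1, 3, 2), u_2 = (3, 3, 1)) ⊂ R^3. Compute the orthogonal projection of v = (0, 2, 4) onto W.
proj_W(v) = (-51/101, 321/101, 200/101)

Set up U = [u_1 | ... | u_2] ∈ R^(3×2). The projector onto W = col(U) is P = U (U^T U)^(-1) U^T.
Compute U^T U =
  [14, 8]
  [8, 19],
and U^T v = (14, 10).
Solve U^T U · c = U^T v for the coefficients: c = (93/101, 14/101). The projection is proj_W(v) = U c.
Check: (v - proj_W(v)) · u_1 = 0  (should be 0).
Check: (v - proj_W(v)) · u_2 = 0  (should be 0).
Result: proj_W(v) = (-51/101, 321/101, 200/101).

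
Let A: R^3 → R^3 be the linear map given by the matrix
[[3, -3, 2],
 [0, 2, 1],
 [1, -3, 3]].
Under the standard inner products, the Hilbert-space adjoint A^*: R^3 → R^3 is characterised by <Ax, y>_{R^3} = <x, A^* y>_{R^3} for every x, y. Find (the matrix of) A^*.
A^* = A^T =
[[3, 0, 1],
 [-3, 2, -3],
 [2, 1, 3]]

For real matrices with standard dot products, the defining identity <Ax, y> = <x, A^* y> gives (Ax)^T y = x^T (A^*) y, i.e. x^T A^T y = x^T (A^*) y. Since this holds for all x, y, we must have A^* = A^T. Therefore
A^* =
[[3, 0, 1],
 [-3, 2, -3],
 [2, 1, 3]].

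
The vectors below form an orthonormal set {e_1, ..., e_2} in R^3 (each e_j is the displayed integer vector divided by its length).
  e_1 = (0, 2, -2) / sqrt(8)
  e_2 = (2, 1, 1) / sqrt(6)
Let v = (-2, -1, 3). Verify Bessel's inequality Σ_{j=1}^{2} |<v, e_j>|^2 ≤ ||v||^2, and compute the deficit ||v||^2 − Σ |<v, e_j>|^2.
Σ |<v, e_j>|^2 = 26/3; ||v||^2 = 14; deficit = 16/3

Write each e_j = u_j / sqrt(<u_j, u_j>) where u_j is the displayed integer vector. Then <v, e_j> = <v, u_j> / sqrt(<u_j, u_j>), so |<v, e_j>|^2 = <v, u_j>^2 / <u_j, u_j>.
Coefficients: <v, e_1> = -8/sqrt(8), <v, e_2> = -2/sqrt(6).
Square and sum: Σ |<v, e_j>|^2 = 26/3.
Compute ||v||^2 = v·v = 14.
Deficit = 14 − 26/3 = 16/3 ≥ 0, confirming Bessel's inequality. (The deficit equals ||v − Σ <v,e_j> e_j||^2, the squared distance from v to span{e_j}.)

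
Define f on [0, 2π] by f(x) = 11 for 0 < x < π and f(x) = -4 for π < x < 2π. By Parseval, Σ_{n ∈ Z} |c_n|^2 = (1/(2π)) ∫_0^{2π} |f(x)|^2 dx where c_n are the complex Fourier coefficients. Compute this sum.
Σ |c_n|^2 = 137/2

Parseval equates the L^2 energy of f (normalised by 1/(2π)) with the ℓ^2 sum of its Fourier coefficients: (1/(2π)) ∫_0^{2π} |f|^2 = Σ |c_n|^2.
Compute the left side: (1/(2π)) [∫_0^π 11^2 dx + ∫_π^{2π} (-4)^2 dx] = (1/(2π)) · (121π + 16π) = (121 + 16)/2 = 137/2.
So Σ_{n ∈ Z} |c_n|^2 = 137/2.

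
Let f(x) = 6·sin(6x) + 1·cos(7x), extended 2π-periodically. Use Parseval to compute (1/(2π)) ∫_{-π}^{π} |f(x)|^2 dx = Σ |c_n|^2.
Σ |c_n|^2 = 37/2

Expand |f|^2 and use orthogonality of {sin(nx), cos(mx)} on [-π, π]:
  ∫_{-π}^{π} sin(nx)^2 dx = π, ∫ cos(mx)^2 dx = π, and cross terms integrate to 0.
So ∫_{-π}^{π} f(x)^2 dx = 6^2 · π + 1^2 · π = (36 + 1)π.
Divide by 2π: (36 + 1)/2 = 37/2.
By Parseval, this equals Σ |c_n|^2.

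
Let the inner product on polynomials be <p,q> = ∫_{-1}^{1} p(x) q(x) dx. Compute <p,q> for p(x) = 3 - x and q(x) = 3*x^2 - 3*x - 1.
<p,q> = 2

Expand the product: p(x)·q(x) = -3*x^3 + 12*x^2 - 8*x - 3.
∫_{-1}^{1} of each monomial x^k gives [2/(k+1) if k even, 0 if k odd]. Integrating term-by-term (or equivalently evaluating the antiderivative F(x) = -3*x^4/4 + 4*x^3 - 4*x^2 - 3*x at the endpoints):
  F(1) − F(−1) = -15/4 − (-23/4) = 2.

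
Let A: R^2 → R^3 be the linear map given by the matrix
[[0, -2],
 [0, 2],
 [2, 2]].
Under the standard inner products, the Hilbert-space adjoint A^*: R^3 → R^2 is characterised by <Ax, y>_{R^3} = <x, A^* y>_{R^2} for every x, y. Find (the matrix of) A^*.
A^* = A^T =
[[0, 0, 2],
 [-2, 2, 2]]

For real matrices with standard dot products, the defining identity <Ax, y> = <x, A^* y> gives (Ax)^T y = x^T (A^*) y, i.e. x^T A^T y = x^T (A^*) y. Since this holds for all x, y, we must have A^* = A^T. Therefore
A^* =
[[0, 0, 2],
 [-2, 2, 2]].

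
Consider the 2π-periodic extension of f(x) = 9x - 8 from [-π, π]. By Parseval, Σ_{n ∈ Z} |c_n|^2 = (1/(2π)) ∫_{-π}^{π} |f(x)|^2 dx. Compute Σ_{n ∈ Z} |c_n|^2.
Σ |c_n|^2 = 27π^2 + 64

Expand and integrate term by term over [-π, π]:
  ∫ (9x)^2 dx = 81·(2π^3/3); ∫ 2·9·(-8)·x dx = 0 (odd integrand); ∫ (-8)^2 dx = 64·2π.
So (1/(2π)) ∫_{-π}^{π} (9x - 8)^2 dx = 81π^2/3 + 64 = 27π^2 + 64.
Parseval ⇒ Σ |c_n|^2 = 27π^2 + 64.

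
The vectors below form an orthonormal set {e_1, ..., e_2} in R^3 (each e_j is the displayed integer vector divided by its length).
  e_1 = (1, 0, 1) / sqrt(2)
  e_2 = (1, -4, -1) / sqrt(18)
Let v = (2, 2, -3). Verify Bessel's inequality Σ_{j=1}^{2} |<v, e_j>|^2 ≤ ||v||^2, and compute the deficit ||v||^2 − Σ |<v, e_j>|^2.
Σ |<v, e_j>|^2 = 1; ||v||^2 = 17; deficit = 16

Write each e_j = u_j / sqrt(<u_j, u_j>) where u_j is the displayed integer vector. Then <v, e_j> = <v, u_j> / sqrt(<u_j, u_j>), so |<v, e_j>|^2 = <v, u_j>^2 / <u_j, u_j>.
Coefficients: <v, e_1> = -1/sqrt(2), <v, e_2> = -3/sqrt(18).
Square and sum: Σ |<v, e_j>|^2 = 1.
Compute ||v||^2 = v·v = 17.
Deficit = 17 − 1 = 16 ≥ 0, confirming Bessel's inequality. (The deficit equals ||v − Σ <v,e_j> e_j||^2, the squared distance from v to span{e_j}.)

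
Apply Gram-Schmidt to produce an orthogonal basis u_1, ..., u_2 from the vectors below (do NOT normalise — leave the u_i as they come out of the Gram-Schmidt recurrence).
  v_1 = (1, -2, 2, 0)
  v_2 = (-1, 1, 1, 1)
Orthogonal basis:
  u_1 = (1, -2, 2, 0)
  u_2 = (-8/9, 7/9, 11/9, 1)

Apply the Gram-Schmidt recurrence
  u_1 = v_1
  u_i = v_i − Σ_{j<i} ((v_i · u_j) / (u_j · u_j)) · u_j.

Step by step this gives:
  u_1 = (1, -2, 2, 0)
  u_2 = (-8/9, 7/9, 11/9, 1)

Orthogonality check:
  u_2 · u_1 = 0 (should be 0)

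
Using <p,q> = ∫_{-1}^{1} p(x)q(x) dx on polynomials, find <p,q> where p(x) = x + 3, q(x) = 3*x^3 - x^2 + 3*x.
<p,q> = 6/5

Expand the product: p(x)·q(x) = 3*x^4 + 8*x^3 + 9*x.
∫_{-1}^{1} of each monomial x^k gives [2/(k+1) if k even, 0 if k odd]. Integrating term-by-term (or equivalently evaluating the antiderivative F(x) = 3*x^5/5 + 2*x^4 + 9*x^2/2 at the endpoints):
  F(1) − F(−1) = 71/10 − (59/10) = 6/5.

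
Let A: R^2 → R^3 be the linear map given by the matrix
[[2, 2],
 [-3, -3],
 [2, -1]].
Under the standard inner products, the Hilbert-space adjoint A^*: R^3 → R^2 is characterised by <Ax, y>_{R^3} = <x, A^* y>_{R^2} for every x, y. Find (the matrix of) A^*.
A^* = A^T =
[[2, -3, 2],
 [2, -3, -1]]

For real matrices with standard dot products, the defining identity <Ax, y> = <x, A^* y> gives (Ax)^T y = x^T (A^*) y, i.e. x^T A^T y = x^T (A^*) y. Since this holds for all x, y, we must have A^* = A^T. Therefore
A^* =
[[2, -3, 2],
 [2, -3, -1]].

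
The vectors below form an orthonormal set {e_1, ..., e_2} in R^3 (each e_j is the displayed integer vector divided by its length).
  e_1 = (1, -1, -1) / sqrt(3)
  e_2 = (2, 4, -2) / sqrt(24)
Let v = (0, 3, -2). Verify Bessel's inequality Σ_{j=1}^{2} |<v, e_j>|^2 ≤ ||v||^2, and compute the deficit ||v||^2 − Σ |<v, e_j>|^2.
Σ |<v, e_j>|^2 = 11; ||v||^2 = 13; deficit = 2

Write each e_j = u_j / sqrt(<u_j, u_j>) where u_j is the displayed integer vector. Then <v, e_j> = <v, u_j> / sqrt(<u_j, u_j>), so |<v, e_j>|^2 = <v, u_j>^2 / <u_j, u_j>.
Coefficients: <v, e_1> = -1/sqrt(3), <v, e_2> = 16/sqrt(24).
Square and sum: Σ |<v, e_j>|^2 = 11.
Compute ||v||^2 = v·v = 13.
Deficit = 13 − 11 = 2 ≥ 0, confirming Bessel's inequality. (The deficit equals ||v − Σ <v,e_j> e_j||^2, the squared distance from v to span{e_j}.)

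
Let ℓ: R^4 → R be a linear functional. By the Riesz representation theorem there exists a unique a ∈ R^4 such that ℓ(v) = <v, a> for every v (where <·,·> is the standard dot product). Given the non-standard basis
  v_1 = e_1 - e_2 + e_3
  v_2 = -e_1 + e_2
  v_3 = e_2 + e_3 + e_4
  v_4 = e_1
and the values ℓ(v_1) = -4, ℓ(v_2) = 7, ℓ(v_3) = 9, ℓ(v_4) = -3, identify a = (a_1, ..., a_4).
a = (-3, 4, 3, 2)

Write a = (a_1, ..., a_4) in the standard basis. For each basis vector v_i, ℓ(v_i) = <v_i, a> is a linear equation in the a_j's. Collect the n equations into a matrix system V a = ℓ, where row i of V is v_i (expressed in the standard basis). Since V is invertible (lower-triangular with 1s on the diagonal, up to permutation), solve by back-substitution:
  V =
[[1, -1, 1, 0],
 [-1, 1, 0, 0],
 [0, 1, 1, 1],
 [1, 0, 0, 0]]
  V a = (-4, 7, 9, -3)
Solving gives a = (-3, 4, 3, 2).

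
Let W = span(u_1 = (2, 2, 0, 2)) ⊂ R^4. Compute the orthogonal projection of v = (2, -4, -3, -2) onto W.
proj_W(v) = (-4/3, -4/3, 0, -4/3)

Set up U = [u_1 | ... | u_1] ∈ R^(4×1). The projector onto W = col(U) is P = U (U^T U)^(-1) U^T.
Compute U^T U =
  [12],
and U^T v = (-8).
Solve U^T U · c = U^T v for the coefficients: c = (-2/3). The projection is proj_W(v) = U c.
Check: (v - proj_W(v)) · u_1 = 0  (should be 0).
Result: proj_W(v) = (-4/3, -4/3, 0, -4/3).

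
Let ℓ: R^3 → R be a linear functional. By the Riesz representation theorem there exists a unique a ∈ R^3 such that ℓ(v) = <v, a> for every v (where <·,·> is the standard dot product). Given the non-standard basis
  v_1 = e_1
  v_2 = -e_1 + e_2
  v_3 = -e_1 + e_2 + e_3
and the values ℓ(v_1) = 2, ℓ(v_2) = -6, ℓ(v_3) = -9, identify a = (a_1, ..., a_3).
a = (2, -4, -3)

Write a = (a_1, ..., a_3) in the standard basis. For each basis vector v_i, ℓ(v_i) = <v_i, a> is a linear equation in the a_j's. Collect the n equations into a matrix system V a = ℓ, where row i of V is v_i (expressed in the standard basis). Since V is invertible (lower-triangular with 1s on the diagonal, up to permutation), solve by back-substitution:
  V =
[[1, 0, 0],
 [-1, 1, 0],
 [-1, 1, 1]]
  V a = (2, -6, -9)
Solving gives a = (2, -4, -3).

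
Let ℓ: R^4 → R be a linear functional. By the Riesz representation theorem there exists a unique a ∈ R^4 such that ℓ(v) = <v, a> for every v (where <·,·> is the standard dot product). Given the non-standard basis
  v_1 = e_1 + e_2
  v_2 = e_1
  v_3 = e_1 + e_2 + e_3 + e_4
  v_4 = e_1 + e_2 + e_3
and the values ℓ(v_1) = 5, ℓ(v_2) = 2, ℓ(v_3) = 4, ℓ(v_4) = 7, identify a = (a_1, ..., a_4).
a = (2, 3, 2, -3)

Write a = (a_1, ..., a_4) in the standard basis. For each basis vector v_i, ℓ(v_i) = <v_i, a> is a linear equation in the a_j's. Collect the n equations into a matrix system V a = ℓ, where row i of V is v_i (expressed in the standard basis). Since V is invertible (lower-triangular with 1s on the diagonal, up to permutation), solve by back-substitution:
  V =
[[1, 1, 0, 0],
 [1, 0, 0, 0],
 [1, 1, 1, 1],
 [1, 1, 1, 0]]
  V a = (5, 2, 4, 7)
Solving gives a = (2, 3, 2, -3).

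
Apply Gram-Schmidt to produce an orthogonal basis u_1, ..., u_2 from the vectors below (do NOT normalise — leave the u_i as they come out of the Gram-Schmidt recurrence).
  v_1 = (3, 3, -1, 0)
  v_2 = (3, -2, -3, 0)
Orthogonal basis:
  u_1 = (3, 3, -1, 0)
  u_2 = (39/19, -56/19, -51/19, 0)

Apply the Gram-Schmidt recurrence
  u_1 = v_1
  u_i = v_i − Σ_{j<i} ((v_i · u_j) / (u_j · u_j)) · u_j.

Step by step this gives:
  u_1 = (3, 3, -1, 0)
  u_2 = (39/19, -56/19, -51/19, 0)

Orthogonality check:
  u_2 · u_1 = 0 (should be 0)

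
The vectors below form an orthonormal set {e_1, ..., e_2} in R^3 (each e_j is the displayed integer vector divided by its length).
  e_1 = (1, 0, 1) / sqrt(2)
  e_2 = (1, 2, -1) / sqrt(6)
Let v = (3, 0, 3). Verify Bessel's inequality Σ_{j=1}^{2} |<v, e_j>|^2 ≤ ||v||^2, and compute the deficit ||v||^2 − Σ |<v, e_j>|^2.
Σ |<v, e_j>|^2 = 18; ||v||^2 = 18; deficit = 0

Write each e_j = u_j / sqrt(<u_j, u_j>) where u_j is the displayed integer vector. Then <v, e_j> = <v, u_j> / sqrt(<u_j, u_j>), so |<v, e_j>|^2 = <v, u_j>^2 / <u_j, u_j>.
Coefficients: <v, e_1> = 6/sqrt(2), <v, e_2> = 0/sqrt(6).
Square and sum: Σ |<v, e_j>|^2 = 18.
Compute ||v||^2 = v·v = 18.
Deficit = 18 − 18 = 0 ≥ 0, confirming Bessel's inequality. (The deficit equals ||v − Σ <v,e_j> e_j||^2, the squared distance from v to span{e_j}.)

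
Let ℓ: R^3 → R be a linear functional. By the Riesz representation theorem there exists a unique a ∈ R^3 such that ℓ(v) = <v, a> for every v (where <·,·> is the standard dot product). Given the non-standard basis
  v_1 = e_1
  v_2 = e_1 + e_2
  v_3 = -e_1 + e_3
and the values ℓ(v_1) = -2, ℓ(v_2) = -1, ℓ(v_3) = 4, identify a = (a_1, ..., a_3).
a = (-2, 1, 2)

Write a = (a_1, ..., a_3) in the standard basis. For each basis vector v_i, ℓ(v_i) = <v_i, a> is a linear equation in the a_j's. Collect the n equations into a matrix system V a = ℓ, where row i of V is v_i (expressed in the standard basis). Since V is invertible (lower-triangular with 1s on the diagonal, up to permutation), solve by back-substitution:
  V =
[[1, 0, 0],
 [1, 1, 0],
 [-1, 0, 1]]
  V a = (-2, -1, 4)
Solving gives a = (-2, 1, 2).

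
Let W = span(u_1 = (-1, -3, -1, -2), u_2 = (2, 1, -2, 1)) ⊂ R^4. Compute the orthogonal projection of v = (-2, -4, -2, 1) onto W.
proj_W(v) = (-3/5, -14/5, -7/5, -9/5)

Set up U = [u_1 | ... | u_2] ∈ R^(4×2). The projector onto W = col(U) is P = U (U^T U)^(-1) U^T.
Compute U^T U =
  [15, -5]
  [-5, 10],
and U^T v = (14, -3).
Solve U^T U · c = U^T v for the coefficients: c = (1, 1/5). The projection is proj_W(v) = U c.
Check: (v - proj_W(v)) · u_1 = 0  (should be 0).
Check: (v - proj_W(v)) · u_2 = 0  (should be 0).
Result: proj_W(v) = (-3/5, -14/5, -7/5, -9/5).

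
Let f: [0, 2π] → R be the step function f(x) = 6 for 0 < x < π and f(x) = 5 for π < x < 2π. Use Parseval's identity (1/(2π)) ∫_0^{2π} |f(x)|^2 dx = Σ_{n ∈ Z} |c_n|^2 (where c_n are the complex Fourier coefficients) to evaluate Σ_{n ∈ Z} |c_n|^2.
Σ |c_n|^2 = 61/2

Parseval equates the L^2 energy of f (normalised by 1/(2π)) with the ℓ^2 sum of its Fourier coefficients: (1/(2π)) ∫_0^{2π} |f|^2 = Σ |c_n|^2.
Compute the left side: (1/(2π)) [∫_0^π 6^2 dx + ∫_π^{2π} 5^2 dx] = (1/(2π)) · (36π + 25π) = (36 + 25)/2 = 61/2.
So Σ_{n ∈ Z} |c_n|^2 = 61/2.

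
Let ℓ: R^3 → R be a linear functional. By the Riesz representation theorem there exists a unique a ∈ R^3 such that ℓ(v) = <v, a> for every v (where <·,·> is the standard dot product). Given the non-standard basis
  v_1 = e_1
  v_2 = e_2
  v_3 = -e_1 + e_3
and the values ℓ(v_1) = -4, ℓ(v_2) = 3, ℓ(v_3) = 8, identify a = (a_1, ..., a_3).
a = (-4, 3, 4)

Write a = (a_1, ..., a_3) in the standard basis. For each basis vector v_i, ℓ(v_i) = <v_i, a> is a linear equation in the a_j's. Collect the n equations into a matrix system V a = ℓ, where row i of V is v_i (expressed in the standard basis). Since V is invertible (lower-triangular with 1s on the diagonal, up to permutation), solve by back-substitution:
  V =
[[1, 0, 0],
 [0, 1, 0],
 [-1, 0, 1]]
  V a = (-4, 3, 8)
Solving gives a = (-4, 3, 4).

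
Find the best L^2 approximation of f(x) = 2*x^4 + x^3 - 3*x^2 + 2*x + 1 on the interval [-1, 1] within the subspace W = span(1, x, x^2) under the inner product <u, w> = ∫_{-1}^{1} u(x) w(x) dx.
g(x) = -9*x^2/7 + 13*x/5 + 29/35

The best approximation g ∈ W is the orthogonal projection of f onto W. Writing g = a_0 + a_1 x + a_2 x^2, the coefficients solve the normal equations G · a = b where
  G_{ij} = <φ_i, φ_j> and b_i = <f, φ_i>, with φ_0 = 1, φ_1 = x, φ_2 = x^2.
G =
  [2, 0, 2/3]
  [0, 2/3, 0]
  [2/3, 0, 2/5],
b = (4/5, 26/15, 4/105).
Solving gives a_0 = 29/35, a_1 = 13/5, a_2 = -9/7, so
  g(x) = -9*x^2/7 + 13*x/5 + 29/35.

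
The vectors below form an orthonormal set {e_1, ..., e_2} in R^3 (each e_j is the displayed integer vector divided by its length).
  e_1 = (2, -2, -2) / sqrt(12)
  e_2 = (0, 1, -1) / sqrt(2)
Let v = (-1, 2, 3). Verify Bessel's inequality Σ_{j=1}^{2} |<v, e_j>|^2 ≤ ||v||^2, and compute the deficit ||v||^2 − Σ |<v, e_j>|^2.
Σ |<v, e_j>|^2 = 25/2; ||v||^2 = 14; deficit = 3/2

Write each e_j = u_j / sqrt(<u_j, u_j>) where u_j is the displayed integer vector. Then <v, e_j> = <v, u_j> / sqrt(<u_j, u_j>), so |<v, e_j>|^2 = <v, u_j>^2 / <u_j, u_j>.
Coefficients: <v, e_1> = -12/sqrt(12), <v, e_2> = -1/sqrt(2).
Square and sum: Σ |<v, e_j>|^2 = 25/2.
Compute ||v||^2 = v·v = 14.
Deficit = 14 − 25/2 = 3/2 ≥ 0, confirming Bessel's inequality. (The deficit equals ||v − Σ <v,e_j> e_j||^2, the squared distance from v to span{e_j}.)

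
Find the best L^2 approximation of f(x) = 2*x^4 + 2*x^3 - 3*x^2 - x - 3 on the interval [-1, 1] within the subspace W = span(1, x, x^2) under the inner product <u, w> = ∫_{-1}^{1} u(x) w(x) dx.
g(x) = -9*x^2/7 + x/5 - 111/35

The best approximation g ∈ W is the orthogonal projection of f onto W. Writing g = a_0 + a_1 x + a_2 x^2, the coefficients solve the normal equations G · a = b where
  G_{ij} = <φ_i, φ_j> and b_i = <f, φ_i>, with φ_0 = 1, φ_1 = x, φ_2 = x^2.
G =
  [2, 0, 2/3]
  [0, 2/3, 0]
  [2/3, 0, 2/5],
b = (-36/5, 2/15, -92/35).
Solving gives a_0 = -111/35, a_1 = 1/5, a_2 = -9/7, so
  g(x) = -9*x^2/7 + x/5 - 111/35.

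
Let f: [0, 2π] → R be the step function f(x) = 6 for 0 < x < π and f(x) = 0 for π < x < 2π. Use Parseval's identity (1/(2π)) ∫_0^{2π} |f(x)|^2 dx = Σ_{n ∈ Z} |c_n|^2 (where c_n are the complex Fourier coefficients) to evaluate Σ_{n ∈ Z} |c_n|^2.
Σ |c_n|^2 = 18

Parseval equates the L^2 energy of f (normalised by 1/(2π)) with the ℓ^2 sum of its Fourier coefficients: (1/(2π)) ∫_0^{2π} |f|^2 = Σ |c_n|^2.
Compute the left side: (1/(2π)) [∫_0^π 6^2 dx + ∫_π^{2π} 0^2 dx] = (1/(2π)) · (36π + 0π) = (36 + 0)/2 = 18.
So Σ_{n ∈ Z} |c_n|^2 = 18.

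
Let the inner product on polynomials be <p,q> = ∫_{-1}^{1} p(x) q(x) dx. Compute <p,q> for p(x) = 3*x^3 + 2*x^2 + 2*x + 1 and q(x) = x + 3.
<p,q> = 188/15

Expand the product: p(x)·q(x) = 3*x^4 + 11*x^3 + 8*x^2 + 7*x + 3.
∫_{-1}^{1} of each monomial x^k gives [2/(k+1) if k even, 0 if k odd]. Integrating term-by-term (or equivalently evaluating the antiderivative F(x) = 3*x^5/5 + 11*x^4/4 + 8*x^3/3 + 7*x^2/2 + 3*x at the endpoints):
  F(1) − F(−1) = 751/60 − (-1/60) = 188/15.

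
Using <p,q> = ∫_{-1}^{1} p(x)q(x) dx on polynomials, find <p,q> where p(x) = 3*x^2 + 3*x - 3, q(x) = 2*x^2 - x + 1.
<p,q> = -38/5

Expand the product: p(x)·q(x) = 6*x^4 + 3*x^3 - 6*x^2 + 6*x - 3.
∫_{-1}^{1} of each monomial x^k gives [2/(k+1) if k even, 0 if k odd]. Integrating term-by-term (or equivalently evaluating the antiderivative F(x) = 6*x^5/5 + 3*x^4/4 - 2*x^3 + 3*x^2 - 3*x at the endpoints):
  F(1) − F(−1) = -1/20 − (151/20) = -38/5.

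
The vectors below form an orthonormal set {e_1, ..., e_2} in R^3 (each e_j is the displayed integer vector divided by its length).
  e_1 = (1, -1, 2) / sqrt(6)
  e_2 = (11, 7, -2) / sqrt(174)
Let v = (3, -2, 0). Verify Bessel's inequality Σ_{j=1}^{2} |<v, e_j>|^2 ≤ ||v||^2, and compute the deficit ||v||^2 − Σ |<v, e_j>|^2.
Σ |<v, e_j>|^2 = 181/29; ||v||^2 = 13; deficit = 196/29

Write each e_j = u_j / sqrt(<u_j, u_j>) where u_j is the displayed integer vector. Then <v, e_j> = <v, u_j> / sqrt(<u_j, u_j>), so |<v, e_j>|^2 = <v, u_j>^2 / <u_j, u_j>.
Coefficients: <v, e_1> = 5/sqrt(6), <v, e_2> = 19/sqrt(174).
Square and sum: Σ |<v, e_j>|^2 = 181/29.
Compute ||v||^2 = v·v = 13.
Deficit = 13 − 181/29 = 196/29 ≥ 0, confirming Bessel's inequality. (The deficit equals ||v − Σ <v,e_j> e_j||^2, the squared distance from v to span{e_j}.)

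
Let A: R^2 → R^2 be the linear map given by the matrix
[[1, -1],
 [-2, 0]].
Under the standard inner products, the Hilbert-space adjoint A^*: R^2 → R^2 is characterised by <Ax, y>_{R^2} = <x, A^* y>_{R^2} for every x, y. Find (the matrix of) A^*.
A^* = A^T =
[[1, -2],
 [-1, 0]]

For real matrices with standard dot products, the defining identity <Ax, y> = <x, A^* y> gives (Ax)^T y = x^T (A^*) y, i.e. x^T A^T y = x^T (A^*) y. Since this holds for all x, y, we must have A^* = A^T. Therefore
A^* =
[[1, -2],
 [-1, 0]].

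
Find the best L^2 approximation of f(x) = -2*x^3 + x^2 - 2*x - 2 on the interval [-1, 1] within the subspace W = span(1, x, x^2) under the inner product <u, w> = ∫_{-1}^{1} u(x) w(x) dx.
g(x) = x^2 - 16*x/5 - 2

The best approximation g ∈ W is the orthogonal projection of f onto W. Writing g = a_0 + a_1 x + a_2 x^2, the coefficients solve the normal equations G · a = b where
  G_{ij} = <φ_i, φ_j> and b_i = <f, φ_i>, with φ_0 = 1, φ_1 = x, φ_2 = x^2.
G =
  [2, 0, 2/3]
  [0, 2/3, 0]
  [2/3, 0, 2/5],
b = (-10/3, -32/15, -14/15).
Solving gives a_0 = -2, a_1 = -16/5, a_2 = 1, so
  g(x) = x^2 - 16*x/5 - 2.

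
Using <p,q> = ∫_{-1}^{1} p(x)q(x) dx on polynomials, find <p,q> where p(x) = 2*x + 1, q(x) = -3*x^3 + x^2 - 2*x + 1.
<p,q> = -12/5

Expand the product: p(x)·q(x) = -6*x^4 - x^3 - 3*x^2 + 1.
∫_{-1}^{1} of each monomial x^k gives [2/(k+1) if k even, 0 if k odd]. Integrating term-by-term (or equivalently evaluating the antiderivative F(x) = -6*x^5/5 - x^4/4 - x^3 + x at the endpoints):
  F(1) − F(−1) = -29/20 − (19/20) = -12/5.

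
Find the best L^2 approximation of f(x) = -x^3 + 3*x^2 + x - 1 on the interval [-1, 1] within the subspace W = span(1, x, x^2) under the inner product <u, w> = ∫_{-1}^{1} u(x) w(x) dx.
g(x) = 3*x^2 + 2*x/5 - 1

The best approximation g ∈ W is the orthogonal projection of f onto W. Writing g = a_0 + a_1 x + a_2 x^2, the coefficients solve the normal equations G · a = b where
  G_{ij} = <φ_i, φ_j> and b_i = <f, φ_i>, with φ_0 = 1, φ_1 = x, φ_2 = x^2.
G =
  [2, 0, 2/3]
  [0, 2/3, 0]
  [2/3, 0, 2/5],
b = (0, 4/15, 8/15).
Solving gives a_0 = -1, a_1 = 2/5, a_2 = 3, so
  g(x) = 3*x^2 + 2*x/5 - 1.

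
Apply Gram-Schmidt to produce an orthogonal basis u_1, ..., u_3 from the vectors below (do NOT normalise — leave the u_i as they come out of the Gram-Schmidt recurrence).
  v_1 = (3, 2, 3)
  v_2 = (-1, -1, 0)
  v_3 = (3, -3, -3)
Orthogonal basis:
  u_1 = (3, 2, 3)
  u_2 = (-7/22, -6/11, 15/22)
  u_3 = (63/19, -63/19, -21/19)

Apply the Gram-Schmidt recurrence
  u_1 = v_1
  u_i = v_i − Σ_{j<i} ((v_i · u_j) / (u_j · u_j)) · u_j.

Step by step this gives:
  u_1 = (3, 2, 3)
  u_2 = (-7/22, -6/11, 15/22)
  u_3 = (63/19, -63/19, -21/19)

Orthogonality check:
  u_2 · u_1 = 0 (should be 0)
  u_3 · u_1 = 0 (should be 0)
  u_3 · u_2 = 0 (should be 0)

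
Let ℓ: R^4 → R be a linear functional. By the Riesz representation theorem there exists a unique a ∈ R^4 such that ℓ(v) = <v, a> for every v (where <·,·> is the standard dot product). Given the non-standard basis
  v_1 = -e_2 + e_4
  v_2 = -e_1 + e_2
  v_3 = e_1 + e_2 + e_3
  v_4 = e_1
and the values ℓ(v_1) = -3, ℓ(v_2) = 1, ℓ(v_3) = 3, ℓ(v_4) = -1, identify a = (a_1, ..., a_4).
a = (-1, 0, 4, -3)

Write a = (a_1, ..., a_4) in the standard basis. For each basis vector v_i, ℓ(v_i) = <v_i, a> is a linear equation in the a_j's. Collect the n equations into a matrix system V a = ℓ, where row i of V is v_i (expressed in the standard basis). Since V is invertible (lower-triangular with 1s on the diagonal, up to permutation), solve by back-substitution:
  V =
[[0, -1, 0, 1],
 [-1, 1, 0, 0],
 [1, 1, 1, 0],
 [1, 0, 0, 0]]
  V a = (-3, 1, 3, -1)
Solving gives a = (-1, 0, 4, -3).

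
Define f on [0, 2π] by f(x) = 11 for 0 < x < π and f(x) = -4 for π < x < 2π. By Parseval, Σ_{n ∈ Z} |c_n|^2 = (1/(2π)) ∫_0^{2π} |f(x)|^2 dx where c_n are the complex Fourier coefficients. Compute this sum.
Σ |c_n|^2 = 137/2

Parseval equates the L^2 energy of f (normalised by 1/(2π)) with the ℓ^2 sum of its Fourier coefficients: (1/(2π)) ∫_0^{2π} |f|^2 = Σ |c_n|^2.
Compute the left side: (1/(2π)) [∫_0^π 11^2 dx + ∫_π^{2π} (-4)^2 dx] = (1/(2π)) · (121π + 16π) = (121 + 16)/2 = 137/2.
So Σ_{n ∈ Z} |c_n|^2 = 137/2.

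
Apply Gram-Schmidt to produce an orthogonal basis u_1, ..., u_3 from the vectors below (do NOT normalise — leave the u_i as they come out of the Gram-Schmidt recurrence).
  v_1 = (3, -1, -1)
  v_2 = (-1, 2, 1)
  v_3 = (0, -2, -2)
Orthogonal basis:
  u_1 = (3, -1, -1)
  u_2 = (7/11, 16/11, 5/11)
  u_3 = (-1/5, 2/5, -1)

Apply the Gram-Schmidt recurrence
  u_1 = v_1
  u_i = v_i − Σ_{j<i} ((v_i · u_j) / (u_j · u_j)) · u_j.

Step by step this gives:
  u_1 = (3, -1, -1)
  u_2 = (7/11, 16/11, 5/11)
  u_3 = (-1/5, 2/5, -1)

Orthogonality check:
  u_2 · u_1 = 0 (should be 0)
  u_3 · u_1 = 0 (should be 0)
  u_3 · u_2 = 0 (should be 0)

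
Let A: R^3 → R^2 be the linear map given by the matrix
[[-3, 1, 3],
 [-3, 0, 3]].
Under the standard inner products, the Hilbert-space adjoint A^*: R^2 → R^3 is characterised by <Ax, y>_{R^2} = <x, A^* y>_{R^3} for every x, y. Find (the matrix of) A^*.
A^* = A^T =
[[-3, -3],
 [1, 0],
 [3, 3]]

For real matrices with standard dot products, the defining identity <Ax, y> = <x, A^* y> gives (Ax)^T y = x^T (A^*) y, i.e. x^T A^T y = x^T (A^*) y. Since this holds for all x, y, we must have A^* = A^T. Therefore
A^* =
[[-3, -3],
 [1, 0],
 [3, 3]].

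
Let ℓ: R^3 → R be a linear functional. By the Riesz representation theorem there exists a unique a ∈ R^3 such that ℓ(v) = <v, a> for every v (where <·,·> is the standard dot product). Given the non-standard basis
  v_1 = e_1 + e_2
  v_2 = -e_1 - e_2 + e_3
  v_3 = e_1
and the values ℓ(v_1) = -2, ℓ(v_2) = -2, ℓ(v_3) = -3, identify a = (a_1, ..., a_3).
a = (-3, 1, -4)

Write a = (a_1, ..., a_3) in the standard basis. For each basis vector v_i, ℓ(v_i) = <v_i, a> is a linear equation in the a_j's. Collect the n equations into a matrix system V a = ℓ, where row i of V is v_i (expressed in the standard basis). Since V is invertible (lower-triangular with 1s on the diagonal, up to permutation), solve by back-substitution:
  V =
[[1, 1, 0],
 [-1, -1, 1],
 [1, 0, 0]]
  V a = (-2, -2, -3)
Solving gives a = (-3, 1, -4).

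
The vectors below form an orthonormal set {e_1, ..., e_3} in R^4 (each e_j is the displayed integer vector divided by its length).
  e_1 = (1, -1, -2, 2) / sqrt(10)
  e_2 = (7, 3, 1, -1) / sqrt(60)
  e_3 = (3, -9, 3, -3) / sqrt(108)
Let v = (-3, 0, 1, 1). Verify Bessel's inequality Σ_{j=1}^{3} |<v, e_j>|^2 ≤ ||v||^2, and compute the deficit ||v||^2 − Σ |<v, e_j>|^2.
Σ |<v, e_j>|^2 = 9; ||v||^2 = 11; deficit = 2

Write each e_j = u_j / sqrt(<u_j, u_j>) where u_j is the displayed integer vector. Then <v, e_j> = <v, u_j> / sqrt(<u_j, u_j>), so |<v, e_j>|^2 = <v, u_j>^2 / <u_j, u_j>.
Coefficients: <v, e_1> = -3/sqrt(10), <v, e_2> = -21/sqrt(60), <v, e_3> = -9/sqrt(108).
Square and sum: Σ |<v, e_j>|^2 = 9.
Compute ||v||^2 = v·v = 11.
Deficit = 11 − 9 = 2 ≥ 0, confirming Bessel's inequality. (The deficit equals ||v − Σ <v,e_j> e_j||^2, the squared distance from v to span{e_j}.)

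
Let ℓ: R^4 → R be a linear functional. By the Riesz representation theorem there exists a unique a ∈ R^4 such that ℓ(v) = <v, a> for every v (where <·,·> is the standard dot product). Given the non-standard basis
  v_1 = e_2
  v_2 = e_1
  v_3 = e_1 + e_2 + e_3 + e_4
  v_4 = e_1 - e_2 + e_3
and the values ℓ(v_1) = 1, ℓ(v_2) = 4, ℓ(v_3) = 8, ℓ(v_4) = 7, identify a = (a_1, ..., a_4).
a = (4, 1, 4, -1)

Write a = (a_1, ..., a_4) in the standard basis. For each basis vector v_i, ℓ(v_i) = <v_i, a> is a linear equation in the a_j's. Collect the n equations into a matrix system V a = ℓ, where row i of V is v_i (expressed in the standard basis). Since V is invertible (lower-triangular with 1s on the diagonal, up to permutation), solve by back-substitution:
  V =
[[0, 1, 0, 0],
 [1, 0, 0, 0],
 [1, 1, 1, 1],
 [1, -1, 1, 0]]
  V a = (1, 4, 8, 7)
Solving gives a = (4, 1, 4, -1).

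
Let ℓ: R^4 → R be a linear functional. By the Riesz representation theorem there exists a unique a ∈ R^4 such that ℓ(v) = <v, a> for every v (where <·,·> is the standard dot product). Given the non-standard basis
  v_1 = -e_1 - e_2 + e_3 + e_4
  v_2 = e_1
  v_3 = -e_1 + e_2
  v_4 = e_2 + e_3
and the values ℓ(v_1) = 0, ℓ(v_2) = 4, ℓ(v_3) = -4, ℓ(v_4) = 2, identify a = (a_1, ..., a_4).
a = (4, 0, 2, 2)

Write a = (a_1, ..., a_4) in the standard basis. For each basis vector v_i, ℓ(v_i) = <v_i, a> is a linear equation in the a_j's. Collect the n equations into a matrix system V a = ℓ, where row i of V is v_i (expressed in the standard basis). Since V is invertible (lower-triangular with 1s on the diagonal, up to permutation), solve by back-substitution:
  V =
[[-1, -1, 1, 1],
 [1, 0, 0, 0],
 [-1, 1, 0, 0],
 [0, 1, 1, 0]]
  V a = (0, 4, -4, 2)
Solving gives a = (4, 0, 2, 2).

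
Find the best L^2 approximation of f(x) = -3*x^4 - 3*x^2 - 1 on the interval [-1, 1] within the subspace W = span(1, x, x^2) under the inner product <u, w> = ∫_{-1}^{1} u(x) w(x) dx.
g(x) = -39*x^2/7 - 26/35

The best approximation g ∈ W is the orthogonal projection of f onto W. Writing g = a_0 + a_1 x + a_2 x^2, the coefficients solve the normal equations G · a = b where
  G_{ij} = <φ_i, φ_j> and b_i = <f, φ_i>, with φ_0 = 1, φ_1 = x, φ_2 = x^2.
G =
  [2, 0, 2/3]
  [0, 2/3, 0]
  [2/3, 0, 2/5],
b = (-26/5, 0, -286/105).
Solving gives a_0 = -26/35, a_1 = 0, a_2 = -39/7, so
  g(x) = -39*x^2/7 - 26/35.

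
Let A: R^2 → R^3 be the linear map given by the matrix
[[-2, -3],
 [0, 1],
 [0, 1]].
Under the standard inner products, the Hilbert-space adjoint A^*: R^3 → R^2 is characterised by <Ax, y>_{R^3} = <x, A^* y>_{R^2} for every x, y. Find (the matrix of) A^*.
A^* = A^T =
[[-2, 0, 0],
 [-3, 1, 1]]

For real matrices with standard dot products, the defining identity <Ax, y> = <x, A^* y> gives (Ax)^T y = x^T (A^*) y, i.e. x^T A^T y = x^T (A^*) y. Since this holds for all x, y, we must have A^* = A^T. Therefore
A^* =
[[-2, 0, 0],
 [-3, 1, 1]].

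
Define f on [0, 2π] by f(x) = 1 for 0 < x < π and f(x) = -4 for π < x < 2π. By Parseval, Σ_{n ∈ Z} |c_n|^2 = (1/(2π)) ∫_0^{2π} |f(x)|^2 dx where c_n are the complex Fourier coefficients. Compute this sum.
Σ |c_n|^2 = 17/2

Parseval equates the L^2 energy of f (normalised by 1/(2π)) with the ℓ^2 sum of its Fourier coefficients: (1/(2π)) ∫_0^{2π} |f|^2 = Σ |c_n|^2.
Compute the left side: (1/(2π)) [∫_0^π 1^2 dx + ∫_π^{2π} (-4)^2 dx] = (1/(2π)) · (1π + 16π) = (1 + 16)/2 = 17/2.
So Σ_{n ∈ Z} |c_n|^2 = 17/2.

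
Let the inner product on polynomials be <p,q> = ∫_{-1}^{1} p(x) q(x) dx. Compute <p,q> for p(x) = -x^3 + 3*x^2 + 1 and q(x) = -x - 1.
<p,q> = -18/5

Expand the product: p(x)·q(x) = x^4 - 2*x^3 - 3*x^2 - x - 1.
∫_{-1}^{1} of each monomial x^k gives [2/(k+1) if k even, 0 if k odd]. Integrating term-by-term (or equivalently evaluating the antiderivative F(x) = x^5/5 - x^4/2 - x^3 - x^2/2 - x at the endpoints):
  F(1) − F(−1) = -14/5 − (4/5) = -18/5.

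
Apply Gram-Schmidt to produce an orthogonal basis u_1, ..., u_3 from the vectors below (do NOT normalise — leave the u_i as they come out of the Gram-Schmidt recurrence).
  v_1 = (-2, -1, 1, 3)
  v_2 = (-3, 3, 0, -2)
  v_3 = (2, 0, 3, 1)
Orthogonal basis:
  u_1 = (-2, -1, 1, 3)
  u_2 = (-17/5, 14/5, 1/5, -7/5)
  u_3 = (340/321, 362/321, 943/321, 11/107)

Apply the Gram-Schmidt recurrence
  u_1 = v_1
  u_i = v_i − Σ_{j<i} ((v_i · u_j) / (u_j · u_j)) · u_j.

Step by step this gives:
  u_1 = (-2, -1, 1, 3)
  u_2 = (-17/5, 14/5, 1/5, -7/5)
  u_3 = (340/321, 362/321, 943/321, 11/107)

Orthogonality check:
  u_2 · u_1 = 0 (should be 0)
  u_3 · u_1 = 0 (should be 0)
  u_3 · u_2 = 0 (should be 0)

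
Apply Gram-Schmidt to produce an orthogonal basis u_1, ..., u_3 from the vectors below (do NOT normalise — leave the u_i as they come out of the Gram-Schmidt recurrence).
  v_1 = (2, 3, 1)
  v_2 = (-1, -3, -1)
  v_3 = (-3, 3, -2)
Orthogonal basis:
  u_1 = (2, 3, 1)
  u_2 = (5/7, -3/7, -1/7)
  u_3 = (0, 9/10, -27/10)

Apply the Gram-Schmidt recurrence
  u_1 = v_1
  u_i = v_i − Σ_{j<i} ((v_i · u_j) / (u_j · u_j)) · u_j.

Step by step this gives:
  u_1 = (2, 3, 1)
  u_2 = (5/7, -3/7, -1/7)
  u_3 = (0, 9/10, -27/10)

Orthogonality check:
  u_2 · u_1 = 0 (should be 0)
  u_3 · u_1 = 0 (should be 0)
  u_3 · u_2 = 0 (should be 0)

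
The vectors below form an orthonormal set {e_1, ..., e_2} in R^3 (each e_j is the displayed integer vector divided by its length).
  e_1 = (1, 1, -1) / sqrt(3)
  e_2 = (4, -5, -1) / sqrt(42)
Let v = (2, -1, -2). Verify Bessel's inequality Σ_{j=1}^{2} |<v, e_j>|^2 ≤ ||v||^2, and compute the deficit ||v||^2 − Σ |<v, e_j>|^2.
Σ |<v, e_j>|^2 = 117/14; ||v||^2 = 9; deficit = 9/14

Write each e_j = u_j / sqrt(<u_j, u_j>) where u_j is the displayed integer vector. Then <v, e_j> = <v, u_j> / sqrt(<u_j, u_j>), so |<v, e_j>|^2 = <v, u_j>^2 / <u_j, u_j>.
Coefficients: <v, e_1> = 3/sqrt(3), <v, e_2> = 15/sqrt(42).
Square and sum: Σ |<v, e_j>|^2 = 117/14.
Compute ||v||^2 = v·v = 9.
Deficit = 9 − 117/14 = 9/14 ≥ 0, confirming Bessel's inequality. (The deficit equals ||v − Σ <v,e_j> e_j||^2, the squared distance from v to span{e_j}.)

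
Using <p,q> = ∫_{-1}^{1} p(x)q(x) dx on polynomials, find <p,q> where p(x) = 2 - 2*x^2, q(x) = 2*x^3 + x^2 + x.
<p,q> = 8/15

Expand the product: p(x)·q(x) = -4*x^5 - 2*x^4 + 2*x^3 + 2*x^2 + 2*x.
∫_{-1}^{1} of each monomial x^k gives [2/(k+1) if k even, 0 if k odd]. Integrating term-by-term (or equivalently evaluating the antiderivative F(x) = -2*x^6/3 - 2*x^5/5 + x^4/2 + 2*x^3/3 + x^2 at the endpoints):
  F(1) − F(−1) = 11/10 − (17/30) = 8/15.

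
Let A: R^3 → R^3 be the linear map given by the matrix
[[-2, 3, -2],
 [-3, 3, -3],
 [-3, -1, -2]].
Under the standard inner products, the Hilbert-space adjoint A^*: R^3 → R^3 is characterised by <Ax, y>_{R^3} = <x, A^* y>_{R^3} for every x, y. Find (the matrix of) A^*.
A^* = A^T =
[[-2, -3, -3],
 [3, 3, -1],
 [-2, -3, -2]]

For real matrices with standard dot products, the defining identity <Ax, y> = <x, A^* y> gives (Ax)^T y = x^T (A^*) y, i.e. x^T A^T y = x^T (A^*) y. Since this holds for all x, y, we must have A^* = A^T. Therefore
A^* =
[[-2, -3, -3],
 [3, 3, -1],
 [-2, -3, -2]].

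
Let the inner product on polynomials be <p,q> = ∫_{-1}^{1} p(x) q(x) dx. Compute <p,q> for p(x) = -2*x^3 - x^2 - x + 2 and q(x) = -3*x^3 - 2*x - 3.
<p,q> = -436/105

Expand the product: p(x)·q(x) = 6*x^6 + 3*x^5 + 7*x^4 + 2*x^3 + 5*x^2 - x - 6.
∫_{-1}^{1} of each monomial x^k gives [2/(k+1) if k even, 0 if k odd]. Integrating term-by-term (or equivalently evaluating the antiderivative F(x) = 6*x^7/7 + x^6/2 + 7*x^5/5 + x^4/2 + 5*x^3/3 - x^2/2 - 6*x at the endpoints):
  F(1) − F(−1) = -331/210 − (541/210) = -436/105.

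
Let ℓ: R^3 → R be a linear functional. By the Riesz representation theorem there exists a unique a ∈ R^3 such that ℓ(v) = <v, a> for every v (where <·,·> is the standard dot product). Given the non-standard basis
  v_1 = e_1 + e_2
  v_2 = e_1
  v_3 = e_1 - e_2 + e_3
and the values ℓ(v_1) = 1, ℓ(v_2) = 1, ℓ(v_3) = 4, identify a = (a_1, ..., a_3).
a = (1, 0, 3)

Write a = (a_1, ..., a_3) in the standard basis. For each basis vector v_i, ℓ(v_i) = <v_i, a> is a linear equation in the a_j's. Collect the n equations into a matrix system V a = ℓ, where row i of V is v_i (expressed in the standard basis). Since V is invertible (lower-triangular with 1s on the diagonal, up to permutation), solve by back-substitution:
  V =
[[1, 1, 0],
 [1, 0, 0],
 [1, -1, 1]]
  V a = (1, 1, 4)
Solving gives a = (1, 0, 3).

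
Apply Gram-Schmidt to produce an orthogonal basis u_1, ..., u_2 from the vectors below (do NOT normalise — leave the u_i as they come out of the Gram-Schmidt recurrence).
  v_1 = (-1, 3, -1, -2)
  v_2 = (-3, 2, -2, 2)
Orthogonal basis:
  u_1 = (-1, 3, -1, -2)
  u_2 = (-38/15, 3/5, -23/15, 44/15)

Apply the Gram-Schmidt recurrence
  u_1 = v_1
  u_i = v_i − Σ_{j<i} ((v_i · u_j) / (u_j · u_j)) · u_j.

Step by step this gives:
  u_1 = (-1, 3, -1, -2)
  u_2 = (-38/15, 3/5, -23/15, 44/15)

Orthogonality check:
  u_2 · u_1 = 0 (should be 0)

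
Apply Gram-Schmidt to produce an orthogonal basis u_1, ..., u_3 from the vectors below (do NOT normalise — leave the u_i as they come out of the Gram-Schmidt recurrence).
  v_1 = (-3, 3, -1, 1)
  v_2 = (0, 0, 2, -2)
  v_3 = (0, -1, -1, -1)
Orthogonal basis:
  u_1 = (-3, 3, -1, 1)
  u_2 = (-3/5, 3/5, 9/5, -9/5)
  u_3 = (-1/2, -1/2, -1, -1)

Apply the Gram-Schmidt recurrence
  u_1 = v_1
  u_i = v_i − Σ_{j<i} ((v_i · u_j) / (u_j · u_j)) · u_j.

Step by step this gives:
  u_1 = (-3, 3, -1, 1)
  u_2 = (-3/5, 3/5, 9/5, -9/5)
  u_3 = (-1/2, -1/2, -1, -1)

Orthogonality check:
  u_2 · u_1 = 0 (should be 0)
  u_3 · u_1 = 0 (should be 0)
  u_3 · u_2 = 0 (should be 0)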